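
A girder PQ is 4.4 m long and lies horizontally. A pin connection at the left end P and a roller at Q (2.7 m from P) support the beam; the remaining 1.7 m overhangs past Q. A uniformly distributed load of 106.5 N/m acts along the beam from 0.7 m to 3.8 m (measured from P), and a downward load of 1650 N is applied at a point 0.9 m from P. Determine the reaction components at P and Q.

P_x = 0, P_y = 1155 N, Q_y = 825.1 N

Resultant of the distributed load: 106.5 × 3.1 = 330.15 N at 2.25 m from P.
ΣM about P: Q_y·2.7 − (106.5·3.1)·2.25 − 1650·0.9 = 0 → Q_y = 2227.8375/2.7 = 825.125 ≈ 825.1 N.
ΣF_y = 0: P_y + 825.125 − 106.5·3.1 − 1650 = 0 → P_y = 1155 N.
ΣF_x = 0: no horizontal applied forces, so P_x = 0.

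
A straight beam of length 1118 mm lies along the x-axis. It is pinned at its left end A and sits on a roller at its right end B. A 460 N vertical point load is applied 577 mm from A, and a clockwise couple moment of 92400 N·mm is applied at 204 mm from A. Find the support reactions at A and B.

ΣM about A: B_y·1118 − 460·577 − 92400 = 0 → B_y = 357820/1118 = 320.054 ≈ 320.1 N.
ΣF_y = 0: A_y + 320.054 − 460 = 0 → A_y = 139.9 N.
ΣF_x = 0: no horizontal applied forces, so A_x = 0.

A_x = 0, A_y = 139.9 N, B_y = 320.1 N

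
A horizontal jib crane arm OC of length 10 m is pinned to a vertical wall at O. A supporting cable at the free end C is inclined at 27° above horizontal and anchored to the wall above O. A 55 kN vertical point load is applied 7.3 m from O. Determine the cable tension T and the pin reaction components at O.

T = 88.44 kN, O_x = 78.80 kN, O_y = 14.85 kN

ΣM about O: T·sin27°·10 − 55·7.3 = 0 → T = 401.5/(10·0.45399) = 88.4381 ≈ 88.44 kN.
ΣF_x = 0: O_x − T·cos27° = 0 → O_x = 88.4381 × 0.891007 = 78.80 kN.
ΣF_y = 0: O_y + T·sin27° − 55 = 0 → O_y = 55 − 88.4381 × 0.45399 = 14.85 kN.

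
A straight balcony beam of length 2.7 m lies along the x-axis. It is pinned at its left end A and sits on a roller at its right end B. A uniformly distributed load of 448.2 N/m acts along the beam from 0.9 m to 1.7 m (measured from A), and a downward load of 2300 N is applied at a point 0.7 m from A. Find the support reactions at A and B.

A_x = 0, A_y = 1890 N, B_y = 768.9 N

Resultant of the distributed load: 448.2 × 0.8 = 358.56 N at 1.3 m from A.
ΣM about A: B_y·2.7 − (448.2·0.8)·1.3 − 2300·0.7 = 0 → B_y = 2076.128/2.7 = 768.936 ≈ 768.9 N.
ΣF_y = 0: A_y + 768.936 − 448.2·0.8 − 2300 = 0 → A_y = 1890 N.
ΣF_x = 0: no horizontal applied forces, so A_x = 0.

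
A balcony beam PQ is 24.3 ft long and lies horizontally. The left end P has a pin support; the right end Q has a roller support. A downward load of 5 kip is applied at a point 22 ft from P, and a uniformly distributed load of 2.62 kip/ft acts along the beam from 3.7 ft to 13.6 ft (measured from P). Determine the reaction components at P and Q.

Resultant of the distributed load: 2.62 × 9.9 = 25.938 kip at 8.65 ft from P.
Taking moments about P: Q_y·24.3 − 5·22 − (2.62·9.9)·8.65 = 0 → Q_y = 334.3637/24.3 = 13.7598 ≈ 13.76 kip.
ΣF_y = 0: P_y + 13.7598 − 5 − 2.62·9.9 = 0 → P_y = 17.18 kip.
ΣF_x = 0: no horizontal applied forces, so P_x = 0.

P_x = 0, P_y = 17.18 kip, Q_y = 13.76 kip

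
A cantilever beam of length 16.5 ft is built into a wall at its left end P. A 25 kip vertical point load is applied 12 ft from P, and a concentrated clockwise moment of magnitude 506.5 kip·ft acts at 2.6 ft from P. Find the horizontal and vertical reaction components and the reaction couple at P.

ΣF_x = 0: P_x = 0.
ΣF_y = 0: P_y − 25 = 0 → P_y = 25.00 kip.
ΣM about P: M_P − 25·12 − 506.5 = 0 → M_P = 806.5 kip·ft.

P_x = 0, P_y = 25.00 kip, M_P = 806.5 kip·ft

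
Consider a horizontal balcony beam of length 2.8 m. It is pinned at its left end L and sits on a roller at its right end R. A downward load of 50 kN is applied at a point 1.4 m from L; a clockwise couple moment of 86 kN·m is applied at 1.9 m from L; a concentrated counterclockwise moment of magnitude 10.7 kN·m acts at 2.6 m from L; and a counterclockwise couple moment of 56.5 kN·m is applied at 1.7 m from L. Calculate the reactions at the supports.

L_x = 0, L_y = 18.29 kN, R_y = 31.71 kN

Taking moments about L: R_y·2.8 − 50·1.4 − 86 + 10.7 + 56.5 = 0 → R_y = 88.8/2.8 = 31.7143 ≈ 31.71 kN.
ΣF_y = 0: L_y + 31.7143 − 50 = 0 → L_y = 18.29 kN.
ΣF_x = 0: no horizontal applied forces, so L_x = 0.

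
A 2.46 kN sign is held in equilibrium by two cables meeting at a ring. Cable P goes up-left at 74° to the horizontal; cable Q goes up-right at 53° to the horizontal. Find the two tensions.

T_P = 1.854 kN, T_Q = 0.8490 kN

ΣF_x = 0: −T_P·cos74° + T_Q·cos53° = 0 → T_Q = 0.45801·T_P.
ΣF_y = 0: T_P·sin74° + T_Q·sin53° = 2.46.
Substitute: T_P·(0.961262 + 0.45801·0.798636) = 2.46 → T_P = 1.85374 ≈ 1.854 kN.
Then T_Q = 0.45801 × 1.85374 = 0.8490 kN.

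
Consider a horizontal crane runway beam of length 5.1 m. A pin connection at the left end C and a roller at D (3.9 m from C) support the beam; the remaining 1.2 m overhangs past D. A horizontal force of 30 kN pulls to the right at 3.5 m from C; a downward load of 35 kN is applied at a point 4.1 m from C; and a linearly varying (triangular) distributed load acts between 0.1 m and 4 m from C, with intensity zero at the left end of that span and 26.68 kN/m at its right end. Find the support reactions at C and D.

Resultant of the triangular load: ½ × 26.68 × 3.9 = 52.026 kN, acting at 2.7 m from C (one-third of the span from the peak).
ΣM about C: D_y·3.9 − 35·4.1 − (½·26.68·3.9)·2.7 = 0 → D_y = 283.9702/3.9 = 72.8129 ≈ 72.81 kN.
ΣF_y = 0: C_y + 72.8129 − 35 − ½·26.68·3.9 = 0 → C_y = 14.21 kN.
ΣF_x = 0: C_x + 30 = 0 → C_x = -30.00 kN.

C_x = -30.00 kN, C_y = 14.21 kN, D_y = 72.81 kN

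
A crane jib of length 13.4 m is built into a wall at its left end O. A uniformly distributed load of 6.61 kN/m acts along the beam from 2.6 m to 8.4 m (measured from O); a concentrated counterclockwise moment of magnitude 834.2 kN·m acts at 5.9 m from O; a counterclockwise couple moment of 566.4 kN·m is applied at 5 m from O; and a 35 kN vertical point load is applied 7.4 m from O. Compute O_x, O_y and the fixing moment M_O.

O_x = 0, O_y = 73.34 kN, M_O = -930.7 kN·m

Resultant of the distributed load: 6.61 × 5.8 = 38.338 kN at 5.5 m from O.
ΣF_x = 0: O_x = 0.
ΣF_y = 0: O_y − 6.61·5.8 − 35 = 0 → O_y = 73.34 kN.
ΣM about O: M_O − (6.61·5.8)·5.5 + 834.2 + 566.4 − 35·7.4 = 0 → M_O = -930.7 kN·m.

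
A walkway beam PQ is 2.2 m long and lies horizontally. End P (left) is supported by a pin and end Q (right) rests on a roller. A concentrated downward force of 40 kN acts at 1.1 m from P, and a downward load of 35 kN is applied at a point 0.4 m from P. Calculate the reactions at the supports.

Taking moments about P: Q_y·2.2 − 40·1.1 − 35·0.4 = 0 → Q_y = 58/2.2 = 26.3636 ≈ 26.36 kN.
ΣF_y = 0: P_y + 26.3636 − 40 − 35 = 0 → P_y = 48.64 kN.
ΣF_x = 0: no horizontal applied forces, so P_x = 0.

P_x = 0, P_y = 48.64 kN, Q_y = 26.36 kN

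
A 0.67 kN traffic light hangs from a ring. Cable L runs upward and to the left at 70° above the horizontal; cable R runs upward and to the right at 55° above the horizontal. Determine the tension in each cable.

ΣF_x = 0: −T_L·cos70° + T_R·cos55° = 0 → T_R = 0.596294·T_L.
ΣF_y = 0: T_L·sin70° + T_R·sin55° = 0.67.
Substitute: T_L·(0.939693 + 0.596294·0.819152) = 0.67 → T_L = 0.469139 ≈ 0.4691 kN.
Then T_R = 0.596294 × 0.469139 = 0.2797 kN.

T_L = 0.4691 kN, T_R = 0.2797 kN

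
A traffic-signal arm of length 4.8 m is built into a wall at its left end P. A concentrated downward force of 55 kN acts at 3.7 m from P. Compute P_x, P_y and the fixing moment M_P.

P_x = 0, P_y = 55.00 kN, M_P = 203.5 kN·m

ΣF_x = 0: P_x = 0.
ΣF_y = 0: P_y − 55 = 0 → P_y = 55.00 kN.
ΣM about P: M_P − 55·3.7 = 0 → M_P = 203.5 kN·m.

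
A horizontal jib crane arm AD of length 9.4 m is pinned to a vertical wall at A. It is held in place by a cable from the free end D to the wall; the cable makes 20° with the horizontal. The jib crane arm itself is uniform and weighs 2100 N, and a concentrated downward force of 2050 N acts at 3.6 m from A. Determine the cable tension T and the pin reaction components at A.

T = 5365 N, A_x = 5042 N, A_y = 2315 N

ΣM about A: T·sin20°·9.4 − 2100·4.7 − 2050·3.6 = 0 → T = 17250/(9.4·0.34202) = 5365.49 ≈ 5365 N.
ΣF_x = 0: A_x − T·cos20° = 0 → A_x = 5365.49 × 0.939693 = 5042 N.
ΣF_y = 0: A_y + T·sin20° − 2100 − 2050 = 0 → A_y = 4150 − 5365.49 × 0.34202 = 2315 N.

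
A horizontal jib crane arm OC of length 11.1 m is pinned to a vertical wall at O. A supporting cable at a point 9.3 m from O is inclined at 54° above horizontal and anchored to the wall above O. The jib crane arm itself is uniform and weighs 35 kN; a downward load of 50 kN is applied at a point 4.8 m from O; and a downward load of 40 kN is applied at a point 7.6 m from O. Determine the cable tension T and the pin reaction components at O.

ΣM about O: T·sin54°·9.3 − 35·5.55 − 50·4.8 − 40·7.6 = 0 → T = 738.25/(9.3·0.809017) = 98.1212 ≈ 98.12 kN.
ΣF_x = 0: O_x − T·cos54° = 0 → O_x = 98.1212 × 0.587785 = 57.67 kN.
ΣF_y = 0: O_y + T·sin54° − 35 − 50 − 40 = 0 → O_y = 125 − 98.1212 × 0.809017 = 45.62 kN.

T = 98.12 kN, O_x = 57.67 kN, O_y = 45.62 kN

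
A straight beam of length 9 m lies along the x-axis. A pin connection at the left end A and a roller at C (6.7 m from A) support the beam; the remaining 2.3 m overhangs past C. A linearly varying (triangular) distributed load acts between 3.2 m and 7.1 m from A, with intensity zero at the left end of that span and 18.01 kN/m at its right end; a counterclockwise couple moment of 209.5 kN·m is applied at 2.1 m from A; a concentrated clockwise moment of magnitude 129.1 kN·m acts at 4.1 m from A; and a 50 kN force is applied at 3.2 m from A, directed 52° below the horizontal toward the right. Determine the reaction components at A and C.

A_x = -30.78 kN, A_y = 37.30 kN, C_y = 37.22 kN

Resultant of the triangular load: ½ × 18.01 × 3.9 = 35.1195 kN, acting at 5.8 m from A (one-third of the span from the peak).
Taking moments about A: C_y·6.7 − (½·18.01·3.9)·5.8 + 209.5 − 129.1 − 50·sin52°·3.2 = 0 → C_y = 249.375/6.7 = 37.2201 ≈ 37.22 kN.
ΣF_y = 0: A_y + 37.2201 − ½·18.01·3.9 − 50·sin52° = 0 → A_y = 37.30 kN.
ΣF_x = 0: A_x + 50·cos52° = 0 → A_x = -30.78 kN.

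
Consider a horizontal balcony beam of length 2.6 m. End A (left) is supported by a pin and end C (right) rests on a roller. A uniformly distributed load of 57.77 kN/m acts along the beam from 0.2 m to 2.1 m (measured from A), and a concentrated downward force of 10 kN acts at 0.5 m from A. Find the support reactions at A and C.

A_x = 0, A_y = 69.29 kN, C_y = 50.47 kN

Resultant of the distributed load: 57.77 × 1.9 = 109.763 kN at 1.15 m from A.
ΣM about A: C_y·2.6 − (57.77·1.9)·1.15 − 10·0.5 = 0 → C_y = 131.22745/2.6 = 50.4721 ≈ 50.47 kN.
ΣF_y = 0: A_y + 50.4721 − 57.77·1.9 − 10 = 0 → A_y = 69.29 kN.
ΣF_x = 0: no horizontal applied forces, so A_x = 0.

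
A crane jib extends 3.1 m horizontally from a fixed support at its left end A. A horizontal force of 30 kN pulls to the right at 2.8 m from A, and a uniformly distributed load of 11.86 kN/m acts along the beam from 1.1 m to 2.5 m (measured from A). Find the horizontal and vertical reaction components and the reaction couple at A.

Resultant of the distributed load: 11.86 × 1.4 = 16.604 kN at 1.8 m from A.
ΣF_x = 0: A_x + 30 = 0 → A_x = -30.00 kN.
ΣF_y = 0: A_y − 11.86·1.4 = 0 → A_y = 16.60 kN.
ΣM about A: M_A − (11.86·1.4)·1.8 = 0 → M_A = 29.89 kN·m.

A_x = -30.00 kN, A_y = 16.60 kN, M_A = 29.89 kN·m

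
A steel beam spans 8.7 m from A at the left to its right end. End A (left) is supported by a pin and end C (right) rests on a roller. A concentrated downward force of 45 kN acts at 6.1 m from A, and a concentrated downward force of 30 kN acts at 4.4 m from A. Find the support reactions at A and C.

ΣM about A: C_y·8.7 − 45·6.1 − 30·4.4 = 0 → C_y = 406.5/8.7 = 46.7241 ≈ 46.72 kN.
ΣF_y = 0: A_y + 46.7241 − 45 − 30 = 0 → A_y = 28.28 kN.
ΣF_x = 0: no horizontal applied forces, so A_x = 0.

A_x = 0, A_y = 28.28 kN, C_y = 46.72 kN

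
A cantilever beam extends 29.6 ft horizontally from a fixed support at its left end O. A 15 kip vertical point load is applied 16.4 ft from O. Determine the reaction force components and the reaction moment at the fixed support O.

ΣF_x = 0: O_x = 0.
ΣF_y = 0: O_y − 15 = 0 → O_y = 15.00 kip.
ΣM about O: M_O − 15·16.4 = 0 → M_O = 246.0 kip·ft.

O_x = 0, O_y = 15.00 kip, M_O = 246.0 kip·ft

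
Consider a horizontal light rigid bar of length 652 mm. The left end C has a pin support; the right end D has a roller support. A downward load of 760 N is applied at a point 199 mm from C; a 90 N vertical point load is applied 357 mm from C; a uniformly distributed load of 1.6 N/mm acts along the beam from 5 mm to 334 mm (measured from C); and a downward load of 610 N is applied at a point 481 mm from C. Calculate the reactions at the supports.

Resultant of the distributed load: 1.6 × 329 = 526.4 N at 169.5 mm from C.
Taking moments about C: D_y·652 − 760·199 − 90·357 − (1.6·329)·169.5 − 610·481 = 0 → D_y = 566004.8/652 = 868.106 ≈ 868.1 N.
ΣF_y = 0: C_y + 868.106 − 760 − 90 − 1.6·329 − 610 = 0 → C_y = 1118 N.
ΣF_x = 0: no horizontal applied forces, so C_x = 0.

C_x = 0, C_y = 1118 N, D_y = 868.1 N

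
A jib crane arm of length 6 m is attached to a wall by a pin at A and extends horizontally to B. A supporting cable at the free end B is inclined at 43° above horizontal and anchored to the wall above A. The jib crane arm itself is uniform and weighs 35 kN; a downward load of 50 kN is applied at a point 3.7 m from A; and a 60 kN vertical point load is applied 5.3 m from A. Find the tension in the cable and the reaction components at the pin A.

T = 148.6 kN, A_x = 108.7 kN, A_y = 43.67 kN

ΣM about A: T·sin43°·6 − 35·3 − 50·3.7 − 60·5.3 = 0 → T = 608/(6·0.681998) = 148.583 ≈ 148.6 kN.
ΣF_x = 0: A_x − T·cos43° = 0 → A_x = 148.583 × 0.731354 = 108.7 kN.
ΣF_y = 0: A_y + T·sin43° − 35 − 50 − 60 = 0 → A_y = 145 − 148.583 × 0.681998 = 43.67 kN.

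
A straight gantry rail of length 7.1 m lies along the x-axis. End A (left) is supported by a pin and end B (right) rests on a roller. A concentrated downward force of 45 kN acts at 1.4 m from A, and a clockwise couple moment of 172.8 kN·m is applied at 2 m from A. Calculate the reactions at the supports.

ΣM about A: B_y·7.1 − 45·1.4 − 172.8 = 0 → B_y = 235.8/7.1 = 33.2113 ≈ 33.21 kN.
ΣF_y = 0: A_y + 33.2113 − 45 = 0 → A_y = 11.79 kN.
ΣF_x = 0: no horizontal applied forces, so A_x = 0.

A_x = 0, A_y = 11.79 kN, B_y = 33.21 kN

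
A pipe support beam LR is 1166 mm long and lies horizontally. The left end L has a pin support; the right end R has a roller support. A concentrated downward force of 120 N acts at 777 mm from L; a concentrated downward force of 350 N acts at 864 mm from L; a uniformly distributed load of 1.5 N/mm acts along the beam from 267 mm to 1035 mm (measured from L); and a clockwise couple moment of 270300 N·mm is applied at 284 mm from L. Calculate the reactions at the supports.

L_x = 0, L_y = 407.7 N, R_y = 1214 N

Resultant of the distributed load: 1.5 × 768 = 1152 N at 651 mm from L.
Taking moments about L: R_y·1166 − 120·777 − 350·864 − (1.5·768)·651 − 270300 = 0 → R_y = 1415892/1166 = 1214.32 ≈ 1214 N.
ΣF_y = 0: L_y + 1214.32 − 120 − 350 − 1.5·768 = 0 → L_y = 407.7 N.
ΣF_x = 0: no horizontal applied forces, so L_x = 0.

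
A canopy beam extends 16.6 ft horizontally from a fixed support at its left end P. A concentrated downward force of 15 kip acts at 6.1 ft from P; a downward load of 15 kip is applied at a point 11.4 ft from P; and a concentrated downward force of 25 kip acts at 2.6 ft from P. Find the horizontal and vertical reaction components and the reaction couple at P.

P_x = 0, P_y = 55.00 kip, M_P = 327.5 kip·ft

ΣF_x = 0: P_x = 0.
ΣF_y = 0: P_y − 15 − 15 − 25 = 0 → P_y = 55.00 kip.
ΣM about P: M_P − 15·6.1 − 15·11.4 − 25·2.6 = 0 → M_P = 327.5 kip·ft.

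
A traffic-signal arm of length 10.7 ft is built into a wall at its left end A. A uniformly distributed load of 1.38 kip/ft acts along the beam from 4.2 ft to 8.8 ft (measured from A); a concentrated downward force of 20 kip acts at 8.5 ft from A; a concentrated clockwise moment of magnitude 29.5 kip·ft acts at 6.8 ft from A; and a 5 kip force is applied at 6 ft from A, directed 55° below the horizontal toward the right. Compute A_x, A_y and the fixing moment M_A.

Resultant of the distributed load: 1.38 × 4.6 = 6.348 kip at 6.5 ft from A.
ΣF_x = 0: A_x + 5·cos55° = 0 → A_x = -2.868 kip.
ΣF_y = 0: A_y − 1.38·4.6 − 20 − 5·sin55° = 0 → A_y = 30.44 kip.
ΣM about A: M_A − (1.38·4.6)·6.5 − 20·8.5 − 29.5 − 5·sin55°·6 = 0 → M_A = 265.3 kip·ft.

A_x = -2.868 kip, A_y = 30.44 kip, M_A = 265.3 kip·ft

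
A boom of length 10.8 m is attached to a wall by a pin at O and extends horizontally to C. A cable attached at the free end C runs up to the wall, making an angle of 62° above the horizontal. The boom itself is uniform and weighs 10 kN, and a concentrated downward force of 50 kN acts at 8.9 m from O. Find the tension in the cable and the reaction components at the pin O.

T = 52.33 kN, O_x = 24.57 kN, O_y = 13.80 kN

ΣM about O: T·sin62°·10.8 − 10·5.4 − 50·8.9 = 0 → T = 499/(10.8·0.882948) = 52.3289 ≈ 52.33 kN.
ΣF_x = 0: O_x − T·cos62° = 0 → O_x = 52.3289 × 0.469472 = 24.57 kN.
ΣF_y = 0: O_y + T·sin62° − 10 − 50 = 0 → O_y = 60 − 52.3289 × 0.882948 = 13.80 kN.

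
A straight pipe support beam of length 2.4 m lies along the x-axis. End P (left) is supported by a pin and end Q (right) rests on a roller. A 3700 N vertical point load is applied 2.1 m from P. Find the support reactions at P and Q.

P_x = 0, P_y = 462.5 N, Q_y = 3238 N

ΣM about P: Q_y·2.4 − 3700·2.1 = 0 → Q_y = 7770/2.4 = 3237.5 ≈ 3238 N.
ΣF_y = 0: P_y + 3237.5 − 3700 = 0 → P_y = 462.5 N.
ΣF_x = 0: no horizontal applied forces, so P_x = 0.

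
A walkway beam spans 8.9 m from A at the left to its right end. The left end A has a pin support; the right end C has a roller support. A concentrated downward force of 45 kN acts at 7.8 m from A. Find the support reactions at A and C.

A_x = 0, A_y = 5.562 kN, C_y = 39.44 kN

Moments about A: C_y·8.9 − 45·7.8 = 0 → C_y = 351/8.9 = 39.4382 ≈ 39.44 kN.
ΣF_y = 0: A_y + 39.4382 − 45 = 0 → A_y = 5.562 kN.
ΣF_x = 0: no horizontal applied forces, so A_x = 0.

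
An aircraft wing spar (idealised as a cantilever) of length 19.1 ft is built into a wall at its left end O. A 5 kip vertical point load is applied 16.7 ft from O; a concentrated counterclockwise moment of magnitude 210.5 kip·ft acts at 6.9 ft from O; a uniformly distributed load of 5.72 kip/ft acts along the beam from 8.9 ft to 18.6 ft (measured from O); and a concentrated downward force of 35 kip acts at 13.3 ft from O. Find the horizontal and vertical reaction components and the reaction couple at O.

O_x = 0, O_y = 95.48 kip, M_O = 1101 kip·ft

Resultant of the distributed load: 5.72 × 9.7 = 55.484 kip at 13.75 ft from O.
ΣF_x = 0: O_x = 0.
ΣF_y = 0: O_y − 5 − 5.72·9.7 − 35 = 0 → O_y = 95.48 kip.
ΣM about O: M_O − 5·16.7 + 210.5 − (5.72·9.7)·13.75 − 35·13.3 = 0 → M_O = 1101 kip·ft.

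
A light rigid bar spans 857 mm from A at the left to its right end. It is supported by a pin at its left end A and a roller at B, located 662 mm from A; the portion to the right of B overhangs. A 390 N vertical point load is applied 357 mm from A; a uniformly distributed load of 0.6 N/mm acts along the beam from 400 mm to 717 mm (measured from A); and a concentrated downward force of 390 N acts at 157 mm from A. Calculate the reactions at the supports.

A_x = 0, A_y = 506.9 N, B_y = 463.3 N

Resultant of the distributed load: 0.6 × 317 = 190.2 N at 558.5 mm from A.
ΣM about A: B_y·662 − 390·357 − (0.6·317)·558.5 − 390·157 = 0 → B_y = 306686.7/662 = 463.273 ≈ 463.3 N.
ΣF_y = 0: A_y + 463.273 − 390 − 0.6·317 − 390 = 0 → A_y = 506.9 N.
ΣF_x = 0: no horizontal applied forces, so A_x = 0.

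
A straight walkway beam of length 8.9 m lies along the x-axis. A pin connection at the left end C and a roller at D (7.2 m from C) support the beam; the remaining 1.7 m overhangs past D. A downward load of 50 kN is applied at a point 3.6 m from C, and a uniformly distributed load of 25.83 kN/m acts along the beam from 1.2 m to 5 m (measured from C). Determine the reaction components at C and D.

C_x = 0, C_y = 80.89 kN, D_y = 67.26 kN

Resultant of the distributed load: 25.83 × 3.8 = 98.154 kN at 3.1 m from C.
Taking moments about C: D_y·7.2 − 50·3.6 − (25.83·3.8)·3.1 = 0 → D_y = 484.2774/7.2 = 67.2608 ≈ 67.26 kN.
ΣF_y = 0: C_y + 67.2608 − 50 − 25.83·3.8 = 0 → C_y = 80.89 kN.
ΣF_x = 0: no horizontal applied forces, so C_x = 0.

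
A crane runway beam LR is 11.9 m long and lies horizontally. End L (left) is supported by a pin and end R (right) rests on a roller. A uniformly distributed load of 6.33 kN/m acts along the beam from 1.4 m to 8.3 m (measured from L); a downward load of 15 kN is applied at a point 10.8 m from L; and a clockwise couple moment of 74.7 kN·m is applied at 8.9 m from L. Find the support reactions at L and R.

L_x = 0, L_y = 20.99 kN, R_y = 37.69 kN

Resultant of the distributed load: 6.33 × 6.9 = 43.677 kN at 4.85 m from L.
Moments about L: R_y·11.9 − (6.33·6.9)·4.85 − 15·10.8 − 74.7 = 0 → R_y = 448.53345/11.9 = 37.6919 ≈ 37.69 kN.
ΣF_y = 0: L_y + 37.6919 − 6.33·6.9 − 15 = 0 → L_y = 20.99 kN.
ΣF_x = 0: no horizontal applied forces, so L_x = 0.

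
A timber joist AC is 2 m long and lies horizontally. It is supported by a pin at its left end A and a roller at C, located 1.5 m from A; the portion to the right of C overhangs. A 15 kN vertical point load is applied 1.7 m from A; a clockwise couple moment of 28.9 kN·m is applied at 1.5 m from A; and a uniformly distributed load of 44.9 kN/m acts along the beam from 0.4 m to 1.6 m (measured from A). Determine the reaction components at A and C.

Resultant of the distributed load: 44.9 × 1.2 = 53.88 kN at 1 m from A.
Moments about A: C_y·1.5 − 15·1.7 − 28.9 − (44.9·1.2)·1 = 0 → C_y = 108.28/1.5 = 72.1867 ≈ 72.19 kN.
ΣF_y = 0: A_y + 72.1867 − 15 − 44.9·1.2 = 0 → A_y = -3.307 kN.
ΣF_x = 0: no horizontal applied forces, so A_x = 0.

A_x = 0, A_y = -3.307 kN, C_y = 72.19 kN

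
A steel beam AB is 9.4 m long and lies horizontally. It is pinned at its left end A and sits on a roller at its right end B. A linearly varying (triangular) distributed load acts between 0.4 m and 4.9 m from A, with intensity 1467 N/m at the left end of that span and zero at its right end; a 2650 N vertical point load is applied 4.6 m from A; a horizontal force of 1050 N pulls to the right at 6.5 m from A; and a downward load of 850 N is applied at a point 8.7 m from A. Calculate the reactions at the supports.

Resultant of the triangular load: ½ × 1467 × 4.5 = 3300.75 N, acting at 1.9 m from A (one-third of the span from the peak).
Taking moments about A: B_y·9.4 − (½·1467·4.5)·1.9 − 2650·4.6 − 850·8.7 = 0 → B_y = 25856.425/9.4 = 2750.68 ≈ 2751 N.
ΣF_y = 0: A_y + 2750.68 − ½·1467·4.5 − 2650 − 850 = 0 → A_y = 4050 N.
ΣF_x = 0: A_x + 1050 = 0 → A_x = -1050 N.

A_x = -1050 N, A_y = 4050 N, B_y = 2751 N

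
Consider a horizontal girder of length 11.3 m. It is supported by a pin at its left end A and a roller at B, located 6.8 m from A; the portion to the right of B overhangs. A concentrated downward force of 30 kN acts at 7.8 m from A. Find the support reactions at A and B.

ΣM about A: B_y·6.8 − 30·7.8 = 0 → B_y = 234/6.8 = 34.4118 ≈ 34.41 kN.
ΣF_y = 0: A_y + 34.4118 − 30 = 0 → A_y = -4.412 kN.
ΣF_x = 0: no horizontal applied forces, so A_x = 0.

A_x = 0, A_y = -4.412 kN, B_y = 34.41 kN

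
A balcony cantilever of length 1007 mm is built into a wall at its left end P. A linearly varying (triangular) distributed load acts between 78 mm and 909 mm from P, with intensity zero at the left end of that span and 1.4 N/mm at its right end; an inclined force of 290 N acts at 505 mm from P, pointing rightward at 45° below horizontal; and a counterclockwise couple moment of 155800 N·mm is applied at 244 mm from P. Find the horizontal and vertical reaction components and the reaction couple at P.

P_x = -205.1 N, P_y = 786.8 N, M_P = 315400 N·mm

Resultant of the triangular load: ½ × 1.4 × 831 = 581.7 N, acting at 632 mm from P (one-third of the span from the peak).
ΣF_x = 0: P_x + 290·cos45° = 0 → P_x = -205.1 N.
ΣF_y = 0: P_y − ½·1.4·831 − 290·sin45° = 0 → P_y = 786.8 N.
ΣM about P: M_P − (½·1.4·831)·632 − 290·sin45°·505 + 155800 = 0 → M_P = 315400 N·mm.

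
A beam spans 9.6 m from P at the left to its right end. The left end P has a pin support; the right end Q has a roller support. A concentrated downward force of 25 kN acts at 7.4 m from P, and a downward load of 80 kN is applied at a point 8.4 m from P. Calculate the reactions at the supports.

P_x = 0, P_y = 15.73 kN, Q_y = 89.27 kN

ΣM about P: Q_y·9.6 − 25·7.4 − 80·8.4 = 0 → Q_y = 857/9.6 = 89.2708 ≈ 89.27 kN.
ΣF_y = 0: P_y + 89.2708 − 25 − 80 = 0 → P_y = 15.73 kN.
ΣF_x = 0: no horizontal applied forces, so P_x = 0.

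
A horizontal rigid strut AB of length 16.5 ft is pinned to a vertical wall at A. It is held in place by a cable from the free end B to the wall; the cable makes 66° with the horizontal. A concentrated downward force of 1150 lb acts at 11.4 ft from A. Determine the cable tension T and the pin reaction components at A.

ΣM about A: T·sin66°·16.5 − 1150·11.4 = 0 → T = 13110/(16.5·0.913545) = 869.739 ≈ 869.7 lb.
ΣF_x = 0: A_x − T·cos66° = 0 → A_x = 869.739 × 0.406737 = 353.8 lb.
ΣF_y = 0: A_y + T·sin66° − 1150 = 0 → A_y = 1150 − 869.739 × 0.913545 = 355.5 lb.

T = 869.7 lb, A_x = 353.8 lb, A_y = 355.5 lb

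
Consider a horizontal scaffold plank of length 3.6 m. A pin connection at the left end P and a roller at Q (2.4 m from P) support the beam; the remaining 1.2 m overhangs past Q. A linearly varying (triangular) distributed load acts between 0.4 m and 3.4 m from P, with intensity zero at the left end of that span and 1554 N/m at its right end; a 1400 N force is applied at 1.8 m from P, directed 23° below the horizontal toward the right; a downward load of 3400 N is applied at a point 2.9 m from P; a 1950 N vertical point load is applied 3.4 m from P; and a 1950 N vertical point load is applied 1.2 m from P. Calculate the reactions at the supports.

P_x = -1289 N, P_y = -409.1 N, Q_y = 10590 N

Resultant of the triangular load: ½ × 1554 × 3 = 2331 N, acting at 2.4 m from P (one-third of the span from the peak).
Taking moments about P: Q_y·2.4 − (½·1554·3)·2.4 − 1400·sin23°·1.8 − 3400·2.9 − 1950·3.4 − 1950·1.2 = 0 → Q_y = 25409/2.4 = 10587.1 ≈ 10590 N.
ΣF_y = 0: P_y + 10587.1 − ½·1554·3 − 1400·sin23° − 3400 − 1950 − 1950 = 0 → P_y = -409.1 N.
ΣF_x = 0: P_x + 1400·cos23° = 0 → P_x = -1289 N.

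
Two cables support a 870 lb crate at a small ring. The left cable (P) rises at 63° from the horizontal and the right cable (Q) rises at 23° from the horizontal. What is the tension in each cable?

ΣF_x = 0: −T_P·cos63° + T_Q·cos23° = 0 → T_Q = 0.493197·T_P.
ΣF_y = 0: T_P·sin63° + T_Q·sin23° = 870.
Substitute: T_P·(0.891007 + 0.493197·0.390731) = 870 → T_P = 802.795 ≈ 802.8 lb.
Then T_Q = 0.493197 × 802.795 = 395.9 lb.

T_P = 802.8 lb, T_Q = 395.9 lb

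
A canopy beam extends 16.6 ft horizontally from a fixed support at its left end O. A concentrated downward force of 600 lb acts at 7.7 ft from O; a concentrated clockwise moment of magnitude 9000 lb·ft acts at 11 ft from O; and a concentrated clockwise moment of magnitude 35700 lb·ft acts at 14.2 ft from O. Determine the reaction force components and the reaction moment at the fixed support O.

ΣF_x = 0: O_x = 0.
ΣF_y = 0: O_y − 600 = 0 → O_y = 600.0 lb.
ΣM about O: M_O − 600·7.7 − 9000 − 35700 = 0 → M_O = 49320 lb·ft.

O_x = 0, O_y = 600.0 lb, M_O = 49320 lb·ft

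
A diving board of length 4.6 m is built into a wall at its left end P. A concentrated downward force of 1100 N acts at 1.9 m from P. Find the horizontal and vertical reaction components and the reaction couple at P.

P_x = 0, P_y = 1100 N, M_P = 2090 N·m

ΣF_x = 0: P_x = 0.
ΣF_y = 0: P_y − 1100 = 0 → P_y = 1100 N.
ΣM about P: M_P − 1100·1.9 = 0 → M_P = 2090 N·m.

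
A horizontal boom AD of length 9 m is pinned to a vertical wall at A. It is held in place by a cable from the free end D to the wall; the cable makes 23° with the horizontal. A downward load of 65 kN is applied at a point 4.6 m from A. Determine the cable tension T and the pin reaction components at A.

ΣM about A: T·sin23°·9 − 65·4.6 = 0 → T = 299/(9·0.390731) = 85.0258 ≈ 85.03 kN.
ΣF_x = 0: A_x − T·cos23° = 0 → A_x = 85.0258 × 0.920505 = 78.27 kN.
ΣF_y = 0: A_y + T·sin23° − 65 = 0 → A_y = 65 − 85.0258 × 0.390731 = 31.78 kN.

T = 85.03 kN, A_x = 78.27 kN, A_y = 31.78 kN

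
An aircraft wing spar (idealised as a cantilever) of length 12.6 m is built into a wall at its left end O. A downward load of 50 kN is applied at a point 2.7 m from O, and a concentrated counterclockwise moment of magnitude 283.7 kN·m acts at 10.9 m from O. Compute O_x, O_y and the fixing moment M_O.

O_x = 0, O_y = 50.00 kN, M_O = -148.7 kN·m

ΣF_x = 0: O_x = 0.
ΣF_y = 0: O_y − 50 = 0 → O_y = 50.00 kN.
ΣM about O: M_O − 50·2.7 + 283.7 = 0 → M_O = -148.7 kN·m.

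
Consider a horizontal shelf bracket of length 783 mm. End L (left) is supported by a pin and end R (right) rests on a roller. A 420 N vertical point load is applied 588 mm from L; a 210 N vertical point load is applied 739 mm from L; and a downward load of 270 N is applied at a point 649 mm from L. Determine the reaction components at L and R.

ΣM about L: R_y·783 − 420·588 − 210·739 − 270·649 = 0 → R_y = 577380/783 = 737.395 ≈ 737.4 N.
ΣF_y = 0: L_y + 737.395 − 420 − 210 − 270 = 0 → L_y = 162.6 N.
ΣF_x = 0: no horizontal applied forces, so L_x = 0.

L_x = 0, L_y = 162.6 N, R_y = 737.4 N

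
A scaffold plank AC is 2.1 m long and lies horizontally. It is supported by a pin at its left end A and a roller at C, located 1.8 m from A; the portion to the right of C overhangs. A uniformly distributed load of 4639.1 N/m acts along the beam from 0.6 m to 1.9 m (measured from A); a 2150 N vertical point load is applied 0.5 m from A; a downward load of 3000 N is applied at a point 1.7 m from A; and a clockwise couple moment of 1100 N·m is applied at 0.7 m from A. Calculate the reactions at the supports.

A_x = 0, A_y = 2951 N, C_y = 8230 N

Resultant of the distributed load: 4639.1 × 1.3 = 6030.83 N at 1.25 m from A.
ΣM about A: C_y·1.8 − (4639.1·1.3)·1.25 − 2150·0.5 − 3000·1.7 − 1100 = 0 → C_y = 14813.5375/1.8 = 8229.74 ≈ 8230 N.
ΣF_y = 0: A_y + 8229.74 − 4639.1·1.3 − 2150 − 3000 = 0 → A_y = 2951 N.
ΣF_x = 0: no horizontal applied forces, so A_x = 0.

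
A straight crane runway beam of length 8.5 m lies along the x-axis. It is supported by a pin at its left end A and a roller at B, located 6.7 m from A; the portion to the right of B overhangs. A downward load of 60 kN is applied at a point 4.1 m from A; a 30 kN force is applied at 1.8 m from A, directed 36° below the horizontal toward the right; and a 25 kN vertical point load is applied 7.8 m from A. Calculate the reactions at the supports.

A_x = -24.27 kN, A_y = 32.08 kN, B_y = 70.56 kN

Taking moments about A: B_y·6.7 − 60·4.1 − 30·sin36°·1.8 − 25·7.8 = 0 → B_y = 472.74/6.7 = 70.5582 ≈ 70.56 kN.
ΣF_y = 0: A_y + 70.5582 − 60 − 30·sin36° − 25 = 0 → A_y = 32.08 kN.
ΣF_x = 0: A_x + 30·cos36° = 0 → A_x = -24.27 kN.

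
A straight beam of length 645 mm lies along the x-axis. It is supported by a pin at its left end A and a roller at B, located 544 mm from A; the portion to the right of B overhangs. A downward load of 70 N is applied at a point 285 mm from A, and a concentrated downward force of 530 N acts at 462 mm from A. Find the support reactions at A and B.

Taking moments about A: B_y·544 − 70·285 − 530·462 = 0 → B_y = 264810/544 = 486.783 ≈ 486.8 N.
ΣF_y = 0: A_y + 486.783 − 70 − 530 = 0 → A_y = 113.2 N.
ΣF_x = 0: no horizontal applied forces, so A_x = 0.

A_x = 0, A_y = 113.2 N, B_y = 486.8 N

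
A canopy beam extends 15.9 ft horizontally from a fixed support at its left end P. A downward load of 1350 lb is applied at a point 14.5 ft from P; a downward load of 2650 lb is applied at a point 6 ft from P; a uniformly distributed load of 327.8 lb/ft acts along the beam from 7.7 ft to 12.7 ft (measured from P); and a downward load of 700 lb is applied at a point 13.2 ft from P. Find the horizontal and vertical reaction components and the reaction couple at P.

P_x = 0, P_y = 6339 lb, M_P = 61430 lb·ft

Resultant of the distributed load: 327.8 × 5 = 1639 lb at 10.2 ft from P.
ΣF_x = 0: P_x = 0.
ΣF_y = 0: P_y − 1350 − 2650 − 327.8·5 − 700 = 0 → P_y = 6339 lb.
ΣM about P: M_P − 1350·14.5 − 2650·6 − (327.8·5)·10.2 − 700·13.2 = 0 → M_P = 61430 lb·ft.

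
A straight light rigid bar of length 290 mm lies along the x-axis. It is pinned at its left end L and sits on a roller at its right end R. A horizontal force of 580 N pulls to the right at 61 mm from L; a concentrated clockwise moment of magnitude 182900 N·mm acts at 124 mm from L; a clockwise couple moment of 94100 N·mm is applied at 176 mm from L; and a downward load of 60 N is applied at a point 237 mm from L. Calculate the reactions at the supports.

Moments about L: R_y·290 − 182900 − 94100 − 60·237 = 0 → R_y = 291220/290 = 1004.21 ≈ 1004 N.
ΣF_y = 0: L_y + 1004.21 − 60 = 0 → L_y = -944.2 N.
ΣF_x = 0: L_x + 580 = 0 → L_x = -580.0 N.

L_x = -580.0 N, L_y = -944.2 N, R_y = 1004 N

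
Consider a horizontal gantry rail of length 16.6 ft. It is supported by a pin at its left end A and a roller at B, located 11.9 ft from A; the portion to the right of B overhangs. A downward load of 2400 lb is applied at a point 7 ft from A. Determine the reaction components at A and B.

Moments about A: B_y·11.9 − 2400·7 = 0 → B_y = 16800/11.9 = 1411.76 ≈ 1412 lb.
ΣF_y = 0: A_y + 1411.76 − 2400 = 0 → A_y = 988.2 lb.
ΣF_x = 0: no horizontal applied forces, so A_x = 0.

A_x = 0, A_y = 988.2 lb, B_y = 1412 lb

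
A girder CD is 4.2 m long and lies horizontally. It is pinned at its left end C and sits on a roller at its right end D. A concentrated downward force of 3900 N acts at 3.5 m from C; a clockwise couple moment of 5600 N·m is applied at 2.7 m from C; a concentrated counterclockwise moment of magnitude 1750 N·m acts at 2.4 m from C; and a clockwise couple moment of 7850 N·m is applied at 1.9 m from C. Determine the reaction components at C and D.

ΣM about C: D_y·4.2 − 3900·3.5 − 5600 + 1750 − 7850 = 0 → D_y = 25350/4.2 = 6035.71 ≈ 6036 N.
ΣF_y = 0: C_y + 6035.71 − 3900 = 0 → C_y = -2136 N.
ΣF_x = 0: no horizontal applied forces, so C_x = 0.

C_x = 0, C_y = -2136 N, D_y = 6036 N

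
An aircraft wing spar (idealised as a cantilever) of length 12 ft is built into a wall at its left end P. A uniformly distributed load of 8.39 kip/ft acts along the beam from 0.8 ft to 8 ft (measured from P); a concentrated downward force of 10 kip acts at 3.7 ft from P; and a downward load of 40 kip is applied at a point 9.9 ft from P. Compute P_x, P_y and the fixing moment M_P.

Resultant of the distributed load: 8.39 × 7.2 = 60.408 kip at 4.4 ft from P.
ΣF_x = 0: P_x = 0.
ΣF_y = 0: P_y − 8.39·7.2 − 10 − 40 = 0 → P_y = 110.4 kip.
ΣM about P: M_P − (8.39·7.2)·4.4 − 10·3.7 − 40·9.9 = 0 → M_P = 698.8 kip·ft.

P_x = 0, P_y = 110.4 kip, M_P = 698.8 kip·ft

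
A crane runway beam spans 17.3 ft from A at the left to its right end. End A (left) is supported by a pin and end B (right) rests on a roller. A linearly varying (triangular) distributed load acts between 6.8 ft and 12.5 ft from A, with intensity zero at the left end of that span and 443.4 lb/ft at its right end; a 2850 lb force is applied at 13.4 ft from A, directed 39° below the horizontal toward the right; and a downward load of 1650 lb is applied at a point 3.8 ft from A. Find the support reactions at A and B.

Resultant of the triangular load: ½ × 443.4 × 5.7 = 1263.69 lb, acting at 10.6 ft from A (one-third of the span from the peak).
Moments about A: B_y·17.3 − (½·443.4·5.7)·10.6 − 2850·sin39°·13.4 − 1650·3.8 = 0 → B_y = 43698.9/17.3 = 2525.95 ≈ 2526 lb.
ΣF_y = 0: A_y + 2525.95 − ½·443.4·5.7 − 2850·sin39° − 1650 = 0 → A_y = 2181 lb.
ΣF_x = 0: A_x + 2850·cos39° = 0 → A_x = -2215 lb.

A_x = -2215 lb, A_y = 2181 lb, B_y = 2526 lb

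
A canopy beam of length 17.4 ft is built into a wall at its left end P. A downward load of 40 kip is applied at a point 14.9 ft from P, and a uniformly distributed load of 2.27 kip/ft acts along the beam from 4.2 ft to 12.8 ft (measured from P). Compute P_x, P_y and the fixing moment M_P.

P_x = 0, P_y = 59.52 kip, M_P = 761.9 kip·ft

Resultant of the distributed load: 2.27 × 8.6 = 19.522 kip at 8.5 ft from P.
ΣF_x = 0: P_x = 0.
ΣF_y = 0: P_y − 40 − 2.27·8.6 = 0 → P_y = 59.52 kip.
ΣM about P: M_P − 40·14.9 − (2.27·8.6)·8.5 = 0 → M_P = 761.9 kip·ft.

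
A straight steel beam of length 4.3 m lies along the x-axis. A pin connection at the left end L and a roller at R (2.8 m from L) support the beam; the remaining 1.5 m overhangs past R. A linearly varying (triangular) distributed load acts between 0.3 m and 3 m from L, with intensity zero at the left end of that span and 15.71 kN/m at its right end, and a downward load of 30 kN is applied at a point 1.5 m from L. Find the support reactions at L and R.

L_x = 0, L_y = 19.23 kN, R_y = 31.98 kN

Resultant of the triangular load: ½ × 15.71 × 2.7 = 21.2085 kN, acting at 2.1 m from L (one-third of the span from the peak).
Taking moments about L: R_y·2.8 − (½·15.71·2.7)·2.1 − 30·1.5 = 0 → R_y = 89.53785/2.8 = 31.9778 ≈ 31.98 kN.
ΣF_y = 0: L_y + 31.9778 − ½·15.71·2.7 − 30 = 0 → L_y = 19.23 kN.
ΣF_x = 0: no horizontal applied forces, so L_x = 0.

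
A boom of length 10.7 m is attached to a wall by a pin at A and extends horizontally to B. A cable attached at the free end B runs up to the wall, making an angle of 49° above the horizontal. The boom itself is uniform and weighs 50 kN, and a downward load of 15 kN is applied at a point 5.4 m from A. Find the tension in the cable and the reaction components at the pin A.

ΣM about A: T·sin49°·10.7 − 50·5.35 − 15·5.4 = 0 → T = 348.5/(10.7·0.75471) = 43.1558 ≈ 43.16 kN.
ΣF_x = 0: A_x − T·cos49° = 0 → A_x = 43.1558 × 0.656059 = 28.31 kN.
ΣF_y = 0: A_y + T·sin49° − 50 − 15 = 0 → A_y = 65 − 43.1558 × 0.75471 = 32.43 kN.

T = 43.16 kN, A_x = 28.31 kN, A_y = 32.43 kN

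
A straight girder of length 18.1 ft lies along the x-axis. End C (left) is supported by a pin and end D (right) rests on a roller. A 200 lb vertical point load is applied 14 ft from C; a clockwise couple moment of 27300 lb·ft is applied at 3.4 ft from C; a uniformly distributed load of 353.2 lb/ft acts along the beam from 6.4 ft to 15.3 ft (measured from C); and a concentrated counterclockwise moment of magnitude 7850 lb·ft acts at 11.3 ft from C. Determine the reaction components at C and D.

C_x = 0, C_y = 229.8 lb, D_y = 3114 lb

Resultant of the distributed load: 353.2 × 8.9 = 3143.48 lb at 10.85 ft from C.
Taking moments about C: D_y·18.1 − 200·14 − 27300 − (353.2·8.9)·10.85 + 7850 = 0 → D_y = 56356.758/18.1 = 3113.63 ≈ 3114 lb.
ΣF_y = 0: C_y + 3113.63 − 200 − 353.2·8.9 = 0 → C_y = 229.8 lb.
ΣF_x = 0: no horizontal applied forces, so C_x = 0.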